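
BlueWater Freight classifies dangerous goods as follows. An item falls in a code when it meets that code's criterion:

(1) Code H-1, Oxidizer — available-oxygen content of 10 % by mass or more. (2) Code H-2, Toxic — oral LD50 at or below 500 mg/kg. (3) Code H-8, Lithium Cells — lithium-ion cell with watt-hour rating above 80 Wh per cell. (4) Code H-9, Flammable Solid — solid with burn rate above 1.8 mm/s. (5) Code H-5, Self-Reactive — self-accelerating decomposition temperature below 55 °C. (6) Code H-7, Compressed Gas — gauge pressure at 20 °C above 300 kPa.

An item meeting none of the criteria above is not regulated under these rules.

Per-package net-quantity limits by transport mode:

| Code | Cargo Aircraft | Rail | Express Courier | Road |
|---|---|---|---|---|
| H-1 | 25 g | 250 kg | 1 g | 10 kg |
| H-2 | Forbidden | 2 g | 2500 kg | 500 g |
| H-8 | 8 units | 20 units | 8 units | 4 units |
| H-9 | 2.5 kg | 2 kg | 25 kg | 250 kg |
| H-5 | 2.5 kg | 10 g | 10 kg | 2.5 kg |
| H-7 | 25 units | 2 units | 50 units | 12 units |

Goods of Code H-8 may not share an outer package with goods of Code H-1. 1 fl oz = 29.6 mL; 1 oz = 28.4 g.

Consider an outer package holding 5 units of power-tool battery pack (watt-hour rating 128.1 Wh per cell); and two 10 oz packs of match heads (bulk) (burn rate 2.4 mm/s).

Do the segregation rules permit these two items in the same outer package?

With watt-hour rating 128.1 Wh per cell (> 80 Wh per cell), the power-tool battery pack falls in Code H-8.
The match heads (bulk) have burn rate 2.4 mm/s, which is > 1.8 mm/s, so they are Code H-9 (Flammable Solid).
No segregation rule bars Code H-8 with Code H-9.

Yes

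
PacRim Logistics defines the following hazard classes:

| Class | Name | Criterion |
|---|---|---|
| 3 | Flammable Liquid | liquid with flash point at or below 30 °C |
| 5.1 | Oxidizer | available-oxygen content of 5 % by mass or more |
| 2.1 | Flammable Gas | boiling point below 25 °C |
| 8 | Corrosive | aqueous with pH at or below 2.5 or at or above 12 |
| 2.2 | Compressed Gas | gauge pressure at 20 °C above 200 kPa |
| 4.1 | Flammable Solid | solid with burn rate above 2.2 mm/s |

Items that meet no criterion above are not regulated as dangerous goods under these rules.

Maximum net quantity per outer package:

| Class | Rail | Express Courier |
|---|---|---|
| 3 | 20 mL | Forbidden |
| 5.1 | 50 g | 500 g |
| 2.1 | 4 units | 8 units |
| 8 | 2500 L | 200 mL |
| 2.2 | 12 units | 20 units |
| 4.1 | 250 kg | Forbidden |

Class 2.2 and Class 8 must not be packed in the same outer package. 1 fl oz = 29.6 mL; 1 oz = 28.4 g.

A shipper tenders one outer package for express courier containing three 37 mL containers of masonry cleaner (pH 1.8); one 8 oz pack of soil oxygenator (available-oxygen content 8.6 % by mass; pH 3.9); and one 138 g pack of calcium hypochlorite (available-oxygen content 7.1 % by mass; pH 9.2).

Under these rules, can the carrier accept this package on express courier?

Yes

The masonry cleaner has pH 1.8, which is ≤ 2.5, so it is Class 8 (Corrosive).
Available-oxygen content 8.6 % by mass meets the Class 5.1 criterion (Oxidizer), so the soil oxygenator is Class 5.1.
The calcium hypochlorite has available-oxygen content 7.1 % by mass, which is ≥ 5 % by mass, so it is Class 5.1 (Oxidizer).
Total Class 5.1: (one 8 oz pack = 227.2 g) + 138 g = 365.2 g.
That is within the Class 5.1 express courier limit of 500 g.
Class 8 quantity: three 37 mL containers = 111 mL.
111 mL is within the express courier limit of 200 mL for Class 8.
The segregation rule (Class 2.2 with Class 8) does not apply to Class 5.1 with Class 8.
Every hazard class is within its express courier limit and no segregation rule is violated.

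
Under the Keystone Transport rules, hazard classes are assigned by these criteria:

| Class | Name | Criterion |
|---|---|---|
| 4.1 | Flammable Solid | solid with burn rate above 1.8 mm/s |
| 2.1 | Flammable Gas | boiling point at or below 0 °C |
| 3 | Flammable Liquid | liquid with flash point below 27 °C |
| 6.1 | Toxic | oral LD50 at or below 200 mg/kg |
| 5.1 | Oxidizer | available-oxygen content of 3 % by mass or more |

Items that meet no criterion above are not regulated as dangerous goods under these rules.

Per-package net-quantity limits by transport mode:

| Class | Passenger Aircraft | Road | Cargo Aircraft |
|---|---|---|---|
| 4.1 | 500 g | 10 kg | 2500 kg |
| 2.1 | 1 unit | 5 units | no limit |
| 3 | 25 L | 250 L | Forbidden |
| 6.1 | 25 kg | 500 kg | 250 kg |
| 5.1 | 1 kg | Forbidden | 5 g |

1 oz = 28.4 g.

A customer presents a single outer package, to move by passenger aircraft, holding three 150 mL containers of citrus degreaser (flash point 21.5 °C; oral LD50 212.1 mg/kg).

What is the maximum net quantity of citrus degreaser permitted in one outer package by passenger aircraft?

25 L

Citrus degreaser: flash point 21.5 °C < 27 °C → Class 3 (Flammable Liquid).
The passenger aircraft limit for Class 3 is 25 L.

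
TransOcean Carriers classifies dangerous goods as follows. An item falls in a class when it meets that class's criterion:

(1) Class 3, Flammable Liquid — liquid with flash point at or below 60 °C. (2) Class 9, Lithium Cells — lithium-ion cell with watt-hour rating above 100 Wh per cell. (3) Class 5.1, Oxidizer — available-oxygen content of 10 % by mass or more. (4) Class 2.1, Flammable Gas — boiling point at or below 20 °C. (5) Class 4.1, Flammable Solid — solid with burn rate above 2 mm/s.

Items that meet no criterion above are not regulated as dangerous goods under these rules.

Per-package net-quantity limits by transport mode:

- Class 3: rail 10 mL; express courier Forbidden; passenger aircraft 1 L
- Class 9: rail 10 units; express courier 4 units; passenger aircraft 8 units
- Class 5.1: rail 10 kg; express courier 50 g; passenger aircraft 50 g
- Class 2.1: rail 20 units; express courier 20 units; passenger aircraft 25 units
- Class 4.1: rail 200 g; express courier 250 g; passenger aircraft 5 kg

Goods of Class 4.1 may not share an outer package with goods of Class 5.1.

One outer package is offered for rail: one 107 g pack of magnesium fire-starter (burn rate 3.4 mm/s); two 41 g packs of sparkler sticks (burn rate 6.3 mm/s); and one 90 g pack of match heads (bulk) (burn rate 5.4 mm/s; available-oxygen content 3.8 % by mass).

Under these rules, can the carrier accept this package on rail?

No

With burn rate 3.4 mm/s (> 2 mm/s), the magnesium fire-starter falls in Class 4.1.
The sparkler sticks have burn rate 6.3 mm/s, which is > 2 mm/s, so they are Class 4.1 (Flammable Solid).
With burn rate 5.4 mm/s (> 2 mm/s), the match heads (bulk) fall in Class 4.1.
Total Class 4.1: 107 g + (two 41 g packs = 82 g) + 90 g = 279 g.
That exceeds the Class 4.1 rail limit of 200 g.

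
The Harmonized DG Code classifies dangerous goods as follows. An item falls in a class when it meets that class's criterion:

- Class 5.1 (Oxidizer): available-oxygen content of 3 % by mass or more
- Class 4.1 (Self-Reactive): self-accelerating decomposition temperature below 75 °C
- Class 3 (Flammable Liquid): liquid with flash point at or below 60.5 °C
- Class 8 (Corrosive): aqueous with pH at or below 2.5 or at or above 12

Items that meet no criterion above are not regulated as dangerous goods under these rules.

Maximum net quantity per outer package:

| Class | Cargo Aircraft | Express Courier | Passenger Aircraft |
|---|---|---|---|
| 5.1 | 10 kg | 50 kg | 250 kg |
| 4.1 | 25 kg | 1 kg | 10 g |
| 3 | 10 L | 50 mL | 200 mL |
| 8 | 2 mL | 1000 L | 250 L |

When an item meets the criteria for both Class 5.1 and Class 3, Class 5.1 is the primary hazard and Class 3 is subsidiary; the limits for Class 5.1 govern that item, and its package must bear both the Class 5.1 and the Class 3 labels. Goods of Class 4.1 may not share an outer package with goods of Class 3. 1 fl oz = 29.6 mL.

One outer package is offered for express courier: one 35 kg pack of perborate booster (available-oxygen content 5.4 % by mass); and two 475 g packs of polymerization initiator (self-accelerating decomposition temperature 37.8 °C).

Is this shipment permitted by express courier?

The perborate booster has available-oxygen content 5.4 % by mass, which is ≥ 3 % by mass, so it is Class 5.1 (Oxidizer).
With self-accelerating decomposition temperature 37.8 °C (< 75 °C), the polymerization initiator falls in Class 4.1.
Class 4.1 quantity: two 475 g packs = 950 g.
950 g is within the express courier limit of 1 kg for Class 4.1.
Class 5.1 quantity: 35 kg.
35 kg is within the express courier limit of 50 kg for Class 5.1.
The segregation rule (Class 4.1 with Class 3) does not apply to Class 4.1 with Class 5.1.
Every hazard class is within its express courier limit and no segregation rule is violated.

Yes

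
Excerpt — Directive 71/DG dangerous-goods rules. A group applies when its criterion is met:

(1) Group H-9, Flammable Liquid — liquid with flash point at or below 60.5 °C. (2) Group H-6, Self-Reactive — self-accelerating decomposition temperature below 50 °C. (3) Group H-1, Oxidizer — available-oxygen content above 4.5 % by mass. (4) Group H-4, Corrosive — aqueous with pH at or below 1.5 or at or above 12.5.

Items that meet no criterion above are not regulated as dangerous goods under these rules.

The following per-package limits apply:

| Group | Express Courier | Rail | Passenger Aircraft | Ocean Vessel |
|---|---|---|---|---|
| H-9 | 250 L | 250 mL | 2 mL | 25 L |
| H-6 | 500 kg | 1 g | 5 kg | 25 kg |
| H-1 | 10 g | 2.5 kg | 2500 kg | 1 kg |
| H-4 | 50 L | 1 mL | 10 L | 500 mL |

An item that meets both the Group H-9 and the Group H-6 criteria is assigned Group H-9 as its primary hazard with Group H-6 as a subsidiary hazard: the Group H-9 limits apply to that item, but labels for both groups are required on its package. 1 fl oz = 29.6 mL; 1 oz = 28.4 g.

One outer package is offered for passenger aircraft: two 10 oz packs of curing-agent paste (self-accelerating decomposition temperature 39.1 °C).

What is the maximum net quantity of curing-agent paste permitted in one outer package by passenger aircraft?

Self-accelerating decomposition temperature 39.1 °C meets the Group H-6 criterion (Self-Reactive), so the curing-agent paste is Group H-6.
The passenger aircraft limit for Group H-6 is 5 kg.

5 kg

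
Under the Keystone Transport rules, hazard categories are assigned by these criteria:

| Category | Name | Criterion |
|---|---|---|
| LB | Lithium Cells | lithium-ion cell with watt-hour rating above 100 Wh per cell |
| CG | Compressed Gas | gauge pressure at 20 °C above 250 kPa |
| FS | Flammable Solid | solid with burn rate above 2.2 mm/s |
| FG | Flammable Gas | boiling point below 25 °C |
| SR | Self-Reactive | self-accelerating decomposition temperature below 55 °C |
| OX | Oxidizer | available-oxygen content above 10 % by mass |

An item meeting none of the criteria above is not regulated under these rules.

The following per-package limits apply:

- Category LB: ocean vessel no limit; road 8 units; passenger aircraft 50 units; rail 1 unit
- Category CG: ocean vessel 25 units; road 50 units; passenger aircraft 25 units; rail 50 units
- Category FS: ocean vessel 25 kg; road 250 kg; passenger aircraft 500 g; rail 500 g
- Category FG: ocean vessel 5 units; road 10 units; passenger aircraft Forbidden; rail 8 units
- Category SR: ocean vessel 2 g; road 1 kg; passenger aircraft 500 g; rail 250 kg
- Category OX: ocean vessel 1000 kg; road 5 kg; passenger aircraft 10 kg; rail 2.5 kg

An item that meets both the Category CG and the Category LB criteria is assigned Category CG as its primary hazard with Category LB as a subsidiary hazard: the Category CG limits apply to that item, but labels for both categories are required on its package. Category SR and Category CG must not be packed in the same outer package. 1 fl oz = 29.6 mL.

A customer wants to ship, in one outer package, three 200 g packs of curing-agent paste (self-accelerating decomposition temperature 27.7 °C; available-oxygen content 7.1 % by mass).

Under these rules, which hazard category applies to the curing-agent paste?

Category SR

Curing-agent paste: self-accelerating decomposition temperature 27.7 °C < 55 °C → Category SR (Self-Reactive).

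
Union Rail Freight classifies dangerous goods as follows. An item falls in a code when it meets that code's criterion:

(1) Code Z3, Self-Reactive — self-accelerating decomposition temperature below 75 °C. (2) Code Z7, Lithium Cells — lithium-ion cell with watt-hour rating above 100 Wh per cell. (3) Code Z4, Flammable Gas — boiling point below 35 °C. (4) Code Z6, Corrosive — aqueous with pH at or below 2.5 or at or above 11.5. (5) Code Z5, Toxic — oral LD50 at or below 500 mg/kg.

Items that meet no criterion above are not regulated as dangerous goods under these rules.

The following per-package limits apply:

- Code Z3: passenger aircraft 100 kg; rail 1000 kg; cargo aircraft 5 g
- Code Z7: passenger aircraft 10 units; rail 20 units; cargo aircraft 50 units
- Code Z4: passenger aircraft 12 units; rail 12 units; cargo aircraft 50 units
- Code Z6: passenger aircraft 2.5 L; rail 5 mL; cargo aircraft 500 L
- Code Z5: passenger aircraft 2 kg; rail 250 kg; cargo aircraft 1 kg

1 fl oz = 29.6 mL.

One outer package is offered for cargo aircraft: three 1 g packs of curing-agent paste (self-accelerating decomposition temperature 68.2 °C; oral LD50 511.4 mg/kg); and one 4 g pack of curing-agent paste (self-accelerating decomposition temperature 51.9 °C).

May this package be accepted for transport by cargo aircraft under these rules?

The curing-agent paste has self-accelerating decomposition temperature 68.2 °C, which is < 75 °C, so it is Code Z3 (Self-Reactive).
Curing-agent paste: self-accelerating decomposition temperature 51.9 °C < 75 °C → Code Z3 (Self-Reactive).
Total Code Z3: (three 1 g packs = 3 g) + 4 g = 7 g.
7 g > 5 g (cargo aircraft limit, Code Z3) — over the limit.

No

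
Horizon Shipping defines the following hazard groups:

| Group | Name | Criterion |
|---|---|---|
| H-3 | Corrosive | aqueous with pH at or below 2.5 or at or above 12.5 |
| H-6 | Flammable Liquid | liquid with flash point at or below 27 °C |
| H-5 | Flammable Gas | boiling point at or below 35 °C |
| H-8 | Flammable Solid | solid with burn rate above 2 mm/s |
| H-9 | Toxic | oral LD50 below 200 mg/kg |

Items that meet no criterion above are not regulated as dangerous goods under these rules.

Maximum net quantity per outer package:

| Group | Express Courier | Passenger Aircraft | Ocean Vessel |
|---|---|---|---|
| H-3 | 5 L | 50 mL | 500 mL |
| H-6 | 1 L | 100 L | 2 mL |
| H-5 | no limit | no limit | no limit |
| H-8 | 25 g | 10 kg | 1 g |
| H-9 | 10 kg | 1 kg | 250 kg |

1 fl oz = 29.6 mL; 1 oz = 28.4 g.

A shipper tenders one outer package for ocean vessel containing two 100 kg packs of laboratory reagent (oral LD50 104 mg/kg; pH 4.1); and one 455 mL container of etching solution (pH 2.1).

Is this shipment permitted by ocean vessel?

Yes

Laboratory reagent: oral LD50 104 mg/kg < 200 mg/kg → Group H-9 (Toxic).
With pH 2.1 (≤ 2.5), the etching solution falls in Group H-3.
Group H-9 quantity: two 100 kg packs = 200 kg.
200 kg is within the ocean vessel limit of 250 kg for Group H-9.
Group H-3 quantity: 455 mL.
455 mL is within the ocean vessel limit of 500 mL for Group H-3.
Every hazard group is within its ocean vessel limit and no segregation rule is violated.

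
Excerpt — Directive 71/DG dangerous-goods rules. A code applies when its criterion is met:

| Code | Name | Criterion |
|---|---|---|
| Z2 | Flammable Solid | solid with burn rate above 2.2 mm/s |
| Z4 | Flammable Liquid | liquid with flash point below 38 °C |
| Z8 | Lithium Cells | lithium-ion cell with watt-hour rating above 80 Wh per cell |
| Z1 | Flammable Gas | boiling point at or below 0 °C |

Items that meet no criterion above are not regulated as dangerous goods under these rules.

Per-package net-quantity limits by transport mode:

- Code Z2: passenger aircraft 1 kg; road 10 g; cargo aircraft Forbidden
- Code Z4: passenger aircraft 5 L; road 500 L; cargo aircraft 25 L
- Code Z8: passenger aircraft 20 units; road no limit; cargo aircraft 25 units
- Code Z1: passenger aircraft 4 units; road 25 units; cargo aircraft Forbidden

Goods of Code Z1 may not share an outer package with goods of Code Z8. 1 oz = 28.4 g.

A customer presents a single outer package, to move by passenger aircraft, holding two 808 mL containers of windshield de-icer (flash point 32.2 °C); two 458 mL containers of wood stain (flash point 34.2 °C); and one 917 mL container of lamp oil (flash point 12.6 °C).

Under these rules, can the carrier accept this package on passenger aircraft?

Windshield de-icer: flash point 32.2 °C < 38 °C → Code Z4 (Flammable Liquid).
Wood stain: flash point 34.2 °C < 38 °C → Code Z4 (Flammable Liquid).
The lamp oil has flash point 12.6 °C, which is < 38 °C, so it is Code Z4 (Flammable Liquid).
Code Z4 net quantity: (two 808 mL containers = 1.616 L) + (two 458 mL containers = 916 mL) + 917 mL = 3.449 L.
3.449 L ≤ 5 L (passenger aircraft limit, Code Z4) — within limit.

Yes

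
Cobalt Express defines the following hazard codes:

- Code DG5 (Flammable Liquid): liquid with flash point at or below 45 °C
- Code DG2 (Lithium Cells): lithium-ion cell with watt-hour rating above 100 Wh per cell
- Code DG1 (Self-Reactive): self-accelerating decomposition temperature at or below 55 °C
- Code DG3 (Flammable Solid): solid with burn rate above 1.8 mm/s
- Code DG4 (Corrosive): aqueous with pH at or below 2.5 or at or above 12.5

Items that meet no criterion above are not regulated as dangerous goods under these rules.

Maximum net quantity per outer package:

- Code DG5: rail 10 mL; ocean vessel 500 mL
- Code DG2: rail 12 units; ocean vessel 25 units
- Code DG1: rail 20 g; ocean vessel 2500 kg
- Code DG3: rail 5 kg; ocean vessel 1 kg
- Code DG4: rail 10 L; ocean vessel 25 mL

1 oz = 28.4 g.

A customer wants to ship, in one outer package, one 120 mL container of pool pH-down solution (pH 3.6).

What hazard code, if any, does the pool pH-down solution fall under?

Not regulated

pH 3.6 is between 2.5 and 12.5, so Code DG4 does not apply.
No criterion is met, so the item is not regulated.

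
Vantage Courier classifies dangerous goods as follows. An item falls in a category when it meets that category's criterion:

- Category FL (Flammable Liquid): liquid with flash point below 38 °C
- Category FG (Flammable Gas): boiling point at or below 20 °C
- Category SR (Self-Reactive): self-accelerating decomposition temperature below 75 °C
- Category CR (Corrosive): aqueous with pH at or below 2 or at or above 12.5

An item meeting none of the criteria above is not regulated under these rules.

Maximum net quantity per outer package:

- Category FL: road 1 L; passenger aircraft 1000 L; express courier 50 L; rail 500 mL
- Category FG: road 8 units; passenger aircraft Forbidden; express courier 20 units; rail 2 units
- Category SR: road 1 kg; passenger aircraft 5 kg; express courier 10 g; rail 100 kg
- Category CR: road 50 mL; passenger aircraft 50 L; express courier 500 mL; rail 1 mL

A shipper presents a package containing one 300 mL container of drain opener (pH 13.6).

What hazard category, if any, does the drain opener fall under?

The drain opener has pH 13.6, which is ≥ 12.5, so it is Category CR (Corrosive).

Category CR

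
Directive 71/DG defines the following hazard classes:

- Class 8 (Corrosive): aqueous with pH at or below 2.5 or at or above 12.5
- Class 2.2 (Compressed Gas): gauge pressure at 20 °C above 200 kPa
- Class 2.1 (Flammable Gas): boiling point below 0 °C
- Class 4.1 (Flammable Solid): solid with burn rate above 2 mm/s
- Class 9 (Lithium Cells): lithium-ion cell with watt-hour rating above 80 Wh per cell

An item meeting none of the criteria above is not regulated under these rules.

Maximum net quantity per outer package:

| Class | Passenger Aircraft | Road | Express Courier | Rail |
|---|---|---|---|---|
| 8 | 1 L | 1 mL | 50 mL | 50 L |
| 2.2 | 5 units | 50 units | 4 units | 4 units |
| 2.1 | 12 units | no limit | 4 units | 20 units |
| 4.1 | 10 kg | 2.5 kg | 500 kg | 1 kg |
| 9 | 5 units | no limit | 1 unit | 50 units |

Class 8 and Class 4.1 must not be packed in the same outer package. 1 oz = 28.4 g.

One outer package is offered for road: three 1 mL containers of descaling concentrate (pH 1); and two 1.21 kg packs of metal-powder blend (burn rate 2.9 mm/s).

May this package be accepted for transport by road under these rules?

Descaling concentrate: pH 1 ≤ 2.5 → Class 8 (Corrosive).
Metal-powder blend: burn rate 2.9 mm/s > 2 mm/s → Class 4.1 (Flammable Solid).
Class 8 quantity: three 1 mL containers = 3 mL.
3 mL > 1 mL (road limit, Class 8) — over the limit.
Class 4.1 quantity: two 1.21 kg packs = 2.42 kg.
2.42 kg is within the road limit of 2.5 kg for Class 4.1.
Class 8 and Class 4.1 may not share an outer package.

No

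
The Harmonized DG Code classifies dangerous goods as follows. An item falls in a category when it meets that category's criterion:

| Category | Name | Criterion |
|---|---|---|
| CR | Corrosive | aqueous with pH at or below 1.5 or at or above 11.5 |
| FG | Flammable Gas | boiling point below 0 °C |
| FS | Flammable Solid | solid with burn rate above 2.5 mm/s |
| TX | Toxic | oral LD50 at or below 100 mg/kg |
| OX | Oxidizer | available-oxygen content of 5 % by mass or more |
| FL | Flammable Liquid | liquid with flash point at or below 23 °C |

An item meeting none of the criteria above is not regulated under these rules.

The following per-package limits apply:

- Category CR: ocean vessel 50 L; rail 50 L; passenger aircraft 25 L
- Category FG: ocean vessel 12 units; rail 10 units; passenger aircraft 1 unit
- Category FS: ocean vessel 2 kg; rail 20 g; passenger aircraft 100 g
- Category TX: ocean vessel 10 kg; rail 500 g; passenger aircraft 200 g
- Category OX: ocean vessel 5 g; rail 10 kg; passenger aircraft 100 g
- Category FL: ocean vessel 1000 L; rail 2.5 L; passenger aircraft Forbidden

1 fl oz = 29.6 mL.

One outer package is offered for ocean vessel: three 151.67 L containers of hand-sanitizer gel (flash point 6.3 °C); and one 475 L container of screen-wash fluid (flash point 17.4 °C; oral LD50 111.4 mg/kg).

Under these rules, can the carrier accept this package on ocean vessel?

Yes

With flash point 6.3 °C (≤ 23 °C), the hand-sanitizer gel falls in Category FL.
The screen-wash fluid has flash point 17.4 °C, which is ≤ 23 °C, so it is Category FL (Flammable Liquid).
Total Category FL: (three 151.67 L containers = 455.01 L) + 475 L = 930.01 L.
930.01 L ≤ 1000 L (ocean vessel limit, Category FL) — within limit.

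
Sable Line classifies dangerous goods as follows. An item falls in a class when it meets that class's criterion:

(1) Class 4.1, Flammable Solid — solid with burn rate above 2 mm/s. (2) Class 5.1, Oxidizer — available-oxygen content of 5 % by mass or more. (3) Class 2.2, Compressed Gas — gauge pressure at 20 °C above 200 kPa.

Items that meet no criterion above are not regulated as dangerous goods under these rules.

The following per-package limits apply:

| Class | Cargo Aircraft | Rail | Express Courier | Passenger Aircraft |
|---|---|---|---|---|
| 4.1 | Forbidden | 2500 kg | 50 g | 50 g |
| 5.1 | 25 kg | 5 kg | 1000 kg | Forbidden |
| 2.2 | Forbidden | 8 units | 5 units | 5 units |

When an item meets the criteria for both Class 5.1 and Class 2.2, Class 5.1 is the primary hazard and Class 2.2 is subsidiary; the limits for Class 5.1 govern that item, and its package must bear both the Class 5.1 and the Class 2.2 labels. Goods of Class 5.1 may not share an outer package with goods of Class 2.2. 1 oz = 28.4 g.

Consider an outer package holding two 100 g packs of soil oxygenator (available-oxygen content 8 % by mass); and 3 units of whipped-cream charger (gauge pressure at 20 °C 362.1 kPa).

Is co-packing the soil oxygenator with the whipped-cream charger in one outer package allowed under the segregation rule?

No

Available-oxygen content 8 % by mass meets the Class 5.1 criterion (Oxidizer), so the soil oxygenator is Class 5.1.
With gauge pressure at 20 °C 362.1 kPa (> 200 kPa), the whipped-cream charger falls in Class 2.2.
Class 5.1 and Class 2.2 may not share an outer package.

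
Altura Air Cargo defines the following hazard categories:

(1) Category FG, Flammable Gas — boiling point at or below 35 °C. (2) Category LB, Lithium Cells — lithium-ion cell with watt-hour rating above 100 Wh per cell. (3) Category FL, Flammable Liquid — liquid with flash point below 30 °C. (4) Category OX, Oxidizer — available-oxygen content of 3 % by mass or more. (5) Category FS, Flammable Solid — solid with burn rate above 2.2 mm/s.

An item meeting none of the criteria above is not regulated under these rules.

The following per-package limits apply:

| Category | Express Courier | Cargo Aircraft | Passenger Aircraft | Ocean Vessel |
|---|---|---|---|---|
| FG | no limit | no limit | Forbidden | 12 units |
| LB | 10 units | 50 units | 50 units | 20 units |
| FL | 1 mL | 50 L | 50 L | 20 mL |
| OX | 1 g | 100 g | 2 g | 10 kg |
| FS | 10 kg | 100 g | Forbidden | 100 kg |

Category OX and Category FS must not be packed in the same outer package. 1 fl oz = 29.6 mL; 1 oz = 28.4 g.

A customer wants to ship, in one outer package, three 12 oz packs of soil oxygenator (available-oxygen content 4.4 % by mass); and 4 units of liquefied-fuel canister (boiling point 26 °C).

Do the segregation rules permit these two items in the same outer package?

The soil oxygenator has available-oxygen content 4.4 % by mass, which is ≥ 3 % by mass, so it is Category OX (Oxidizer).
Boiling point 26 °C meets the Category FG criterion (Flammable Gas), so the liquefied-fuel canister is Category FG.
No segregation rule bars Category OX with Category FG.

Yes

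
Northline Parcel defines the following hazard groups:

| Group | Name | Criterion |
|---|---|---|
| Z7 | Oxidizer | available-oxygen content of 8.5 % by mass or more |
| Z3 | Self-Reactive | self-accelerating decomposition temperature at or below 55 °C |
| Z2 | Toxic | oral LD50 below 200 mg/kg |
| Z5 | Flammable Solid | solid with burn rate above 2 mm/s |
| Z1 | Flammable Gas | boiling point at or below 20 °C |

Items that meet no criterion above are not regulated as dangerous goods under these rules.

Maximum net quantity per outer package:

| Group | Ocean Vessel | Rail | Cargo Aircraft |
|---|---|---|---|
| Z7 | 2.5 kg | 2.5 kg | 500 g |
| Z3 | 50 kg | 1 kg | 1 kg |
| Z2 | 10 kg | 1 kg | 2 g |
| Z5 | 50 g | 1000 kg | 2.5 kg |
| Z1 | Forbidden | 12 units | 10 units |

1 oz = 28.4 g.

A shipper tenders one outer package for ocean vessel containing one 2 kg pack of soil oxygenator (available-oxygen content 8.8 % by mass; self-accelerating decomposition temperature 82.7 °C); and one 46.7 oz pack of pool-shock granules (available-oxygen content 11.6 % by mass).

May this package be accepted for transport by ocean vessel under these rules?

No

With available-oxygen content 8.8 % by mass (≥ 8.5 % by mass), the soil oxygenator falls in Group Z7.
Available-oxygen content 11.6 % by mass meets the Group Z7 criterion (Oxidizer), so the pool-shock granules are Group Z7.
Total Group Z7: 2 kg + (one 46.7 oz pack = 1326.28 g) = 3326.28 g.
3326.28 g > 2.5 kg (ocean vessel limit, Group Z7) — over the limit.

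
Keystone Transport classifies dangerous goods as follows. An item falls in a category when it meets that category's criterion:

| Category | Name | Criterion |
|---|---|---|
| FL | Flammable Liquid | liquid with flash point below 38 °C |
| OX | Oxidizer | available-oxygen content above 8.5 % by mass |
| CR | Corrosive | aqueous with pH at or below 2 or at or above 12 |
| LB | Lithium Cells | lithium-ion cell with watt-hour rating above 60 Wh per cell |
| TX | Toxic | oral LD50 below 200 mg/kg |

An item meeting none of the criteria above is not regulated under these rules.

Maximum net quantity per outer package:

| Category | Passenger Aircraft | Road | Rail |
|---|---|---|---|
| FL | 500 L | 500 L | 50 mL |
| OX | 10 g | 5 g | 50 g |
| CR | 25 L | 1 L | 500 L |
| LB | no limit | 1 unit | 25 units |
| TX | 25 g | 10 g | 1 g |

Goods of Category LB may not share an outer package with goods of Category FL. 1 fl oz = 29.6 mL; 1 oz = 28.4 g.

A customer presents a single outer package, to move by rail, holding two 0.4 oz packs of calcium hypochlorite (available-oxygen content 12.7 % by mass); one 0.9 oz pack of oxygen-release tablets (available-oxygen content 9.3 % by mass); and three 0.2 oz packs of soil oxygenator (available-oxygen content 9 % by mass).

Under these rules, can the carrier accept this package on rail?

Calcium hypochlorite: available-oxygen content 12.7 % by mass > 8.5 % by mass → Category OX (Oxidizer).
With available-oxygen content 9.3 % by mass (> 8.5 % by mass), the oxygen-release tablets fall in Category OX.
Soil oxygenator: available-oxygen content 9 % by mass > 8.5 % by mass → Category OX (Oxidizer).
Category OX net quantity: (two 0.4 oz packs = 22.72 g) + (one 0.9 oz pack = 25.56 g) + (three 0.2 oz packs = 17.04 g) = 65.32 g.
65.32 g exceeds the rail limit of 50 g for Category OX.

No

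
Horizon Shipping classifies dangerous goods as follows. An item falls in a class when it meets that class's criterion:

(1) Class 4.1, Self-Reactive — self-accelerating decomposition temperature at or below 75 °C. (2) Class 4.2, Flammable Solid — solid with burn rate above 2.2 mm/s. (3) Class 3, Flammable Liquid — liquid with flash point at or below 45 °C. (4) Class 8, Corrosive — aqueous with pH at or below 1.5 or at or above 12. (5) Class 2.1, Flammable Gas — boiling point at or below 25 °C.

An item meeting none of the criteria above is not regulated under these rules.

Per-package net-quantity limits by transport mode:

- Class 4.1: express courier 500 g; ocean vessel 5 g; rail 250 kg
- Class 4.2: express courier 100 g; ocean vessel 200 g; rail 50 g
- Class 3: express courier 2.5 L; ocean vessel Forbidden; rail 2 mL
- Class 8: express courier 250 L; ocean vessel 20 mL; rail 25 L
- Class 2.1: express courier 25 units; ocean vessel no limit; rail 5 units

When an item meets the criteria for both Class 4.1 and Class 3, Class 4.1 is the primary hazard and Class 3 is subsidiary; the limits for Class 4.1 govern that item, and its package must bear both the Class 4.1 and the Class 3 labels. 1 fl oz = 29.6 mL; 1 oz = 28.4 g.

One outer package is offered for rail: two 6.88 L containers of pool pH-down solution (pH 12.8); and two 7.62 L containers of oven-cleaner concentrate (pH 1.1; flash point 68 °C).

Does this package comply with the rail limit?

No

With pH 12.8 (≥ 12), the pool pH-down solution falls in Class 8.
With pH 1.1 (≤ 1.5), the oven-cleaner concentrate falls in Class 8.
Total Class 8: (two 6.88 L containers = 13.76 L) + (two 7.62 L containers = 15.24 L) = 29 L.
29 L exceeds the rail limit of 25 L for Class 8.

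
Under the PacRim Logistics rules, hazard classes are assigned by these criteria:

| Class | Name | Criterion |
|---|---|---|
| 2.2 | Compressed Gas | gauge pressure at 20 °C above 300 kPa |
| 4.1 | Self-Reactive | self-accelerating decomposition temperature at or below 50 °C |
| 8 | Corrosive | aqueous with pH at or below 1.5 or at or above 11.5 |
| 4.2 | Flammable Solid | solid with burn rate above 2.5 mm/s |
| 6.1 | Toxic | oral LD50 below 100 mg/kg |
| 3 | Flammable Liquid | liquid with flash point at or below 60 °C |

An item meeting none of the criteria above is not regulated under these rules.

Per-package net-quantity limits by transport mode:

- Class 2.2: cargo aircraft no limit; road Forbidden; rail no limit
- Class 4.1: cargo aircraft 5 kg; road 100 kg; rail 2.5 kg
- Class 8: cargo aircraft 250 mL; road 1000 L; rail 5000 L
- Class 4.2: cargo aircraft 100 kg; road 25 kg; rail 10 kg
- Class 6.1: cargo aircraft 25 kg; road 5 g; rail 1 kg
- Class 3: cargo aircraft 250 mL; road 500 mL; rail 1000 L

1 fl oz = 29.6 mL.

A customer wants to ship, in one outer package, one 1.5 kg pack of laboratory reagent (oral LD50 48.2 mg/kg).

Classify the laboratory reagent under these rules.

Class 6.1

With oral LD50 48.2 mg/kg (< 100 mg/kg), the laboratory reagent falls in Class 6.1.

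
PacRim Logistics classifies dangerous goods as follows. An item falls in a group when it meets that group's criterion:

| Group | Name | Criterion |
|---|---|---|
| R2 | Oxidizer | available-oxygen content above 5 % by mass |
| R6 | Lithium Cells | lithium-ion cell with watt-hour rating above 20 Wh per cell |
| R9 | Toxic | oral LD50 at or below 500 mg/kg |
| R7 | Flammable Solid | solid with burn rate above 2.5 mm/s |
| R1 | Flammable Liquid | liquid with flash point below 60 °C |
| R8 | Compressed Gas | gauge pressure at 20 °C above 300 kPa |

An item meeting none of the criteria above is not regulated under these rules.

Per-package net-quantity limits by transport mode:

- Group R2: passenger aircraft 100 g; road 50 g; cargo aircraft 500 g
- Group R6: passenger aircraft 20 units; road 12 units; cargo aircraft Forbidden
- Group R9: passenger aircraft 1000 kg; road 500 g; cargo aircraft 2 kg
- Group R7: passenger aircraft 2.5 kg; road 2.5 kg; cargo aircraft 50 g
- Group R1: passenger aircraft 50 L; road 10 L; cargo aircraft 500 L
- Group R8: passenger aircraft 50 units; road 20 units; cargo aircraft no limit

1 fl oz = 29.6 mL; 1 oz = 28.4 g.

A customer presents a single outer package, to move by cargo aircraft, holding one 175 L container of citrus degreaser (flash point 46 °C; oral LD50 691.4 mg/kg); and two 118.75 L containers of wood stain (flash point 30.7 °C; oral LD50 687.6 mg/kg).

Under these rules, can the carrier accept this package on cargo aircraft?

Yes

With flash point 46 °C (< 60 °C), the citrus degreaser falls in Group R1.
With flash point 30.7 °C (< 60 °C), the wood stain falls in Group R1.
Group R1 net quantity: 175 L + (two 118.75 L containers = 237.5 L) = 412.5 L.
412.5 L is within the cargo aircraft limit of 500 L for Group R1.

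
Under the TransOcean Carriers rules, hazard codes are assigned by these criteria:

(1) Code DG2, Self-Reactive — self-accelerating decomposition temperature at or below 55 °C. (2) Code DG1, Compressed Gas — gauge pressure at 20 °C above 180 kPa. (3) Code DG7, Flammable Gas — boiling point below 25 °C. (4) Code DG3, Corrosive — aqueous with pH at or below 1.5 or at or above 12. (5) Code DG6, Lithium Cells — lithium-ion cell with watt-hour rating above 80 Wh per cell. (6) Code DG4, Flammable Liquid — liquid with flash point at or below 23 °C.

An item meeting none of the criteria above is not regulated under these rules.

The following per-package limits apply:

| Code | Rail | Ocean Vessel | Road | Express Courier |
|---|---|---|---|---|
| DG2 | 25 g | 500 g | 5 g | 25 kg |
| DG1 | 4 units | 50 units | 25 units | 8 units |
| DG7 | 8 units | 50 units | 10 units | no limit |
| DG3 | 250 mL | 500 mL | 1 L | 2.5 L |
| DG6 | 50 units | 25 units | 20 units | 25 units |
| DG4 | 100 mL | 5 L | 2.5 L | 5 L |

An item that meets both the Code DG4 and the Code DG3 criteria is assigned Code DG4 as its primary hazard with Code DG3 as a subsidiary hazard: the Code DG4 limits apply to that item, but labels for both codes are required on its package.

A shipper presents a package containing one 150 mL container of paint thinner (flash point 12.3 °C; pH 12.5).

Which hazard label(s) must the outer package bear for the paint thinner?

Code DG3 and DG4

Paint thinner: flash point 12.3 °C ≤ 23 °C → Code DG4 (Flammable Liquid).
The paint thinner has pH 12.5, which is ≥ 12, so it is Code DG3 (Corrosive).
By the precedence rule Code DG4 is primary and Code DG3 is subsidiary, and that rule requires both labels on the package.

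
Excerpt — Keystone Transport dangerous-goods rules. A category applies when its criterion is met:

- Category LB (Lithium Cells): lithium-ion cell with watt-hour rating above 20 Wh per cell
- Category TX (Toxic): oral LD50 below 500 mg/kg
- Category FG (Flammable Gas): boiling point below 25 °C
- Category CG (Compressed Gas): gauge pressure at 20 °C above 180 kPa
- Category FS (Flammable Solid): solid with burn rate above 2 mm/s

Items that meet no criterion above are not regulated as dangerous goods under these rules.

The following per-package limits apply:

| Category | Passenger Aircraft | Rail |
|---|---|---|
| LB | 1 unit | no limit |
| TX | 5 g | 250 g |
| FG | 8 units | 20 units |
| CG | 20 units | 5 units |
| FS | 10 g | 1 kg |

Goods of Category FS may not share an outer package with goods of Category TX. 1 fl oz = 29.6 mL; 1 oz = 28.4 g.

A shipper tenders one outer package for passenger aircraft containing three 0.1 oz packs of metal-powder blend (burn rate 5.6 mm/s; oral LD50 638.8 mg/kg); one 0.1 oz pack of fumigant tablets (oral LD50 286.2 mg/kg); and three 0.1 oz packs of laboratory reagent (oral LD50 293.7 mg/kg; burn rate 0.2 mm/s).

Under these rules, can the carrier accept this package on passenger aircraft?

No

Burn rate 5.6 mm/s meets the Category FS criterion (Flammable Solid), so the metal-powder blend is Category FS.
Fumigant tablets: oral LD50 286.2 mg/kg < 500 mg/kg → Category TX (Toxic).
Oral LD50 293.7 mg/kg meets the Category TX criterion (Toxic), so the laboratory reagent is Category TX.
Category FS quantity: three 0.1 oz packs = 8.52 g.
8.52 g ≤ 10 g (passenger aircraft limit, Category FS) — within limit.
Category TX net quantity: (one 0.1 oz pack = 2.84 g) + (three 0.1 oz packs = 8.52 g) = 11.36 g.
11.36 g > 5 g (passenger aircraft limit, Category TX) — over the limit.
Category FS and Category TX may not share an outer package.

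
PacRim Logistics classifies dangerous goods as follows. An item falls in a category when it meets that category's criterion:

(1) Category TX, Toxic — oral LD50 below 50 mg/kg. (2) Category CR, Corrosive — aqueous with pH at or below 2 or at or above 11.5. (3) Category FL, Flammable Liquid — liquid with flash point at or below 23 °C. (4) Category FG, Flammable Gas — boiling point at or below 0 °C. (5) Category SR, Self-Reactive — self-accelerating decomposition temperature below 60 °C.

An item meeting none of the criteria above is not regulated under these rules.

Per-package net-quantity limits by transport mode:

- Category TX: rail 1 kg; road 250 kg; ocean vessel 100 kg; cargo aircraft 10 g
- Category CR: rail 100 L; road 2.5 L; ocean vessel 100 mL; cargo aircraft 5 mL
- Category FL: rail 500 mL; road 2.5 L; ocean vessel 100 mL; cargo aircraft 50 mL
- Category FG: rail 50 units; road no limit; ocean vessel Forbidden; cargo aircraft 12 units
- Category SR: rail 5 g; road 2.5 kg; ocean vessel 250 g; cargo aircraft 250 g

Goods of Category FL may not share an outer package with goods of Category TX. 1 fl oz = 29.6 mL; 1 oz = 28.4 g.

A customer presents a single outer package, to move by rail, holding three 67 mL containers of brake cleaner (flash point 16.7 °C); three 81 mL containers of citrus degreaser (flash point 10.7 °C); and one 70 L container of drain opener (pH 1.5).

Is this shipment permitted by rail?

Yes

Flash point 16.7 °C meets the Category FL criterion (Flammable Liquid), so the brake cleaner is Category FL.
The citrus degreaser has flash point 10.7 °C, which is ≤ 23 °C, so it is Category FL (Flammable Liquid).
pH 1.5 meets the Category CR criterion (Corrosive), so the drain opener is Category CR.
Total Category FL: (three 67 mL containers = 201 mL) + (three 81 mL containers = 243 mL) = 444 mL.
444 mL ≤ 500 mL (rail limit, Category FL) — within limit.
Category CR quantity: 70 L.
70 L is within the rail limit of 100 L for Category CR.
The segregation rule (Category FL with Category TX) does not apply to Category FL with Category CR.
Every hazard category is within its rail limit and no segregation rule is violated.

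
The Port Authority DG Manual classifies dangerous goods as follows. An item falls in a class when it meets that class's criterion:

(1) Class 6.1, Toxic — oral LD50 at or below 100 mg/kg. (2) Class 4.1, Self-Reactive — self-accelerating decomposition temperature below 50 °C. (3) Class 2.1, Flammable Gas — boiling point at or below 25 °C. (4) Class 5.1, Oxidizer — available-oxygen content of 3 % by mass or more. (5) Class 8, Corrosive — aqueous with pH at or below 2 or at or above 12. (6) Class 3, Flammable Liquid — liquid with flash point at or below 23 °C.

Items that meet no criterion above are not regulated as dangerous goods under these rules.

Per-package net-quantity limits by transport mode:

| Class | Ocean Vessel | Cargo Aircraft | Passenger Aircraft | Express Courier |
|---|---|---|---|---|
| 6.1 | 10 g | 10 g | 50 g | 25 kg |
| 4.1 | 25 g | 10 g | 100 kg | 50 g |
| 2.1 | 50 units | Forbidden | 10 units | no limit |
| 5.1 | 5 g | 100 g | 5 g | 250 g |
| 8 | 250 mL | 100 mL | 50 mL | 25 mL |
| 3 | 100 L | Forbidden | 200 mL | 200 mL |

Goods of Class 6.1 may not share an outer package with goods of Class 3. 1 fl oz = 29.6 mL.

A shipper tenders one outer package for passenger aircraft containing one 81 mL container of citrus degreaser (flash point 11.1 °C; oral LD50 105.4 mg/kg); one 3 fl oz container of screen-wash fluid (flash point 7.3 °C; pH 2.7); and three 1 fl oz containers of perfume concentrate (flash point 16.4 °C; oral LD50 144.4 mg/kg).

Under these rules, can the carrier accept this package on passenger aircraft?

No

With flash point 11.1 °C (≤ 23 °C), the citrus degreaser falls in Class 3.
Screen-wash fluid: flash point 7.3 °C ≤ 23 °C → Class 3 (Flammable Liquid).
Perfume concentrate: flash point 16.4 °C ≤ 23 °C → Class 3 (Flammable Liquid).
Total Class 3: 81 mL + (one 3 fl oz container = 88.8 mL) + (three 1 fl oz containers = 88.8 mL) = 258.6 mL.
258.6 mL exceeds the passenger aircraft limit of 200 mL for Class 3.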